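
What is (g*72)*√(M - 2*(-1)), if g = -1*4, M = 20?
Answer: -288*√22 ≈ -1350.8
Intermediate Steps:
g = -4
(g*72)*√(M - 2*(-1)) = (-4*72)*√(20 - 2*(-1)) = -288*√(20 + 2) = -288*√22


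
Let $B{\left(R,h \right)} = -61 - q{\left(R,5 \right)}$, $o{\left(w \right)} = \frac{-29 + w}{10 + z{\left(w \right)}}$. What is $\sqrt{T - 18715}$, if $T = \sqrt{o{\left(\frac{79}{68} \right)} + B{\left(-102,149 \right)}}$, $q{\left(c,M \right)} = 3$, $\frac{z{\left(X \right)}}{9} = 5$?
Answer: $\frac{\sqrt{-65444483500 + 1870 i \sqrt{225571555}}}{1870} \approx 0.029355 + 136.8 i$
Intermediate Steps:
$z{\left(X \right)} = 45$ ($z{\left(X \right)} = 9 \cdot 5 = 45$)
$o{\left(w \right)} = - \frac{29}{55} + \frac{w}{55}$ ($o{\left(w \right)} = \frac{-29 + w}{10 + 45} = \frac{-29 + w}{55} = \left(-29 + w\right) \frac{1}{55} = - \frac{29}{55} + \frac{w}{55}$)
$B{\left(R,h \right)} = -64$ ($B{\left(R,h \right)} = -61 - 3 = -64$)
$T = \frac{i \sqrt{225571555}}{1870}$ ($T = \sqrt{\left(- \frac{29}{55} + \frac{79 \cdot \frac{1}{68}}{55}\right) - 64} = \sqrt{\left(- \frac{29}{55} + \frac{1}{55} \cdot \frac{79}{68}\right) - 64} = \sqrt{\left(- \frac{29}{55} + \frac{79}{3740}\right) - 64} = \sqrt{- \frac{1893}{3740} - 64} = \sqrt{- \frac{241253}{3740}} = \frac{i \sqrt{225571555}}{1870} \approx 8.0316 i$)
$\sqrt{T - 18715} = \sqrt{\frac{i \sqrt{225571555}}{1870} - 18715} = \sqrt{-18715 + \frac{i \sqrt{225571555}}{1870}}$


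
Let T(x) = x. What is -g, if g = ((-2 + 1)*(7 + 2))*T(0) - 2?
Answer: 2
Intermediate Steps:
g = -2 (g = ((-2 + 1)*(7 + 2))*0 - 2 = -1*9*0 - 2 = -9*0 - 2 = 0 - 2 = -2)
-g = -1*(-2) = 2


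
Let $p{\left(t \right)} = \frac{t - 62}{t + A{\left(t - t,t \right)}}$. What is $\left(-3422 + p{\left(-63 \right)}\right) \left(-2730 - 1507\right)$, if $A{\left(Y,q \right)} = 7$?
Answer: $\frac{811415159}{56} \approx 1.449 \cdot 10^{7}$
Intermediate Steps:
$p{\left(t \right)} = \frac{-62 + t}{7 + t}$ ($p{\left(t \right)} = \frac{t - 62}{t + 7} = \frac{-62 + t}{7 + t}$)
$\left(-3422 + p{\left(-63 \right)}\right) \left(-2730 - 1507\right) = \left(-3422 + \frac{-62 - 63}{7 - 63}\right) \left(-2730 - 1507\right) = \left(-3422 + \frac{1}{-56} \left(-125\right)\right) \left(-4237\right) = \left(-3422 - - \frac{125}{56}\right) \left(-4237\right) = \left(-3422 + \frac{125}{56}\right) \left(-4237\right) = \left(- \frac{191507}{56}\right) \left(-4237\right) = \frac{811415159}{56}$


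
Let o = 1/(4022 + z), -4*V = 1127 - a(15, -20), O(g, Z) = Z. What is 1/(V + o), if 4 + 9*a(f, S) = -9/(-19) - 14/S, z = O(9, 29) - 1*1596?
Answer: -1119480/315500923 ≈ -0.0035483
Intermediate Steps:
z = -1567 (z = 29 - 1*1596 = 29 - 1596 = -1567)
a(f, S) = -67/171 - 14/(9*S) (a(f, S) = -4/9 + (-9/(-19) - 14/S)/9 = -4/9 + (-9*(-1/19) - 14/S)/9 = -4/9 + (9/19 - 14/S)/9 = -4/9 + (1/19 - 14/(9*S)) = -67/171 - 14/(9*S))
V = -642569/2280 (V = -(1127 - (-266 - 67*(-20))/(171*(-20)))/4 = -(1127 - (-1)*(-266 + 1340)/(171*20))/4 = -(1127 - (-1)*1074/(171*20))/4 = -(1127 - 1*(-179/570))/4 = -(1127 + 179/570)/4 = -¼*642569/570 = -642569/2280 ≈ -281.83)
o = 1/2455 (o = 1/(4022 - 1567) = 1/2455 ≈ 0.00040733)
1/(V + o) = 1/(-642569/2280 + 1/2455) = 1/(-315500923/1119480) = -1119480/315500923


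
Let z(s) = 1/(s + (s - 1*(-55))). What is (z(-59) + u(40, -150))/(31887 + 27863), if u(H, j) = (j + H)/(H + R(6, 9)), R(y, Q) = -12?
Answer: -71/1075500 ≈ -6.6016e-5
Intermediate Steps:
z(s) = 1/(55 + 2*s) (z(s) = 1/(s + (s + 55)) = 1/(s + (55 + s)) = 1/(55 + 2*s))
u(H, j) = (H + j)/(-12 + H) (u(H, j) = (j + H)/(H - 12) = (H + j)/(-12 + H))
(z(-59) + u(40, -150))/(31887 + 27863) = (1/(55 + 2*(-59)) + (40 - 150)/(-12 + 40))/(31887 + 27863) = (1/(55 - 118) - 110/28)/59750 = (1/(-63) + (1/28)*(-110))*(1/59750) = (-1/63 - 55/14)*(1/59750) = -71/18*1/59750 = -71/1075500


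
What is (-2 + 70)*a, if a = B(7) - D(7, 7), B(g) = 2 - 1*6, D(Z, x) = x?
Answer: -748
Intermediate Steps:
B(g) = -4 (B(g) = 2 - 6 = -4)
a = -11 (a = -4 - 1*7 = -4 - 7 = -11)
(-2 + 70)*a = (-2 + 70)*(-11) = 68*(-11) = -748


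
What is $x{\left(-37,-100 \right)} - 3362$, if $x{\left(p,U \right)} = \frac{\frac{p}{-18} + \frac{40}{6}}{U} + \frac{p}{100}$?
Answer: $- \frac{6052423}{1800} \approx -3362.5$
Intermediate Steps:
$x{\left(p,U \right)} = \frac{p}{100} + \frac{\frac{20}{3} - \frac{p}{18}}{U}$ ($x{\left(p,U \right)} = \frac{p \left(- \frac{1}{18}\right) + 40 \cdot \frac{1}{6}}{U} + p \frac{1}{100} = \frac{- \frac{p}{18} + \frac{20}{3}}{U} + \frac{p}{100} = \frac{\frac{20}{3} - \frac{p}{18}}{U} + \frac{p}{100} = \frac{p}{100} + \frac{\frac{20}{3} - \frac{p}{18}}{U}$)
$x{\left(-37,-100 \right)} - 3362 = \frac{6000 - -1850 + 9 \left(-100\right) \left(-37\right)}{900 \left(-100\right)} - 3362 = \frac{1}{900} \left(- \frac{1}{100}\right) \left(6000 + 1850 + 33300\right) - 3362 = \frac{1}{900} \left(- \frac{1}{100}\right) 41150 - 3362 = - \frac{823}{1800} - 3362 = - \frac{6052423}{1800}$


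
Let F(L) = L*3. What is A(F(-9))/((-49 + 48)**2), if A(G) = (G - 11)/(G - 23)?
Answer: 19/25 ≈ 0.76000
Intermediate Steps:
F(L) = 3*L
A(G) = (-11 + G)/(-23 + G)
A(F(-9))/((-49 + 48)**2) = ((-11 + 3*(-9))/(-23 + 3*(-9)))/((-49 + 48)**2) = ((-11 - 27)/(-23 - 27))/((-1)**2) = (-38/(-50))/1 = -1/50*(-38)*1 = (19/25)*1 = 19/25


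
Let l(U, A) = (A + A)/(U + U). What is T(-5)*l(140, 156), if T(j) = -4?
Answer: -156/35 ≈ -4.4571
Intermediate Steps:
l(U, A) = A/U (l(U, A) = (2*A)/((2*U)) = (2*A)*(1/(2*U)) = A/U)
T(-5)*l(140, 156) = -624/140 = -4*39/35 = -156/35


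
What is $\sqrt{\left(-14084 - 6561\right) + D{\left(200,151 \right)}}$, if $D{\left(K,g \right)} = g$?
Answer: $i \sqrt{20494} \approx 143.16 i$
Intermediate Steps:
$\sqrt{\left(-14084 - 6561\right) + D{\left(200,151 \right)}} = \sqrt{\left(-14084 - 6561\right) + 151} = \sqrt{-20645 + 151} = \sqrt{-20494} = i \sqrt{20494}$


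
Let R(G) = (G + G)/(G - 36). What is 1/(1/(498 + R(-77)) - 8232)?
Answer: -56428/464515183 ≈ -0.00012148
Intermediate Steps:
R(G) = 2*G/(-36 + G) (R(G) = (2*G)/(-36 + G) = 2*G/(-36 + G))
1/(1/(498 + R(-77)) - 8232) = 1/(1/(498 + 2*(-77)/(-36 - 77)) - 8232) = 1/(1/(498 + 2*(-77)/(-113)) - 8232) = 1/(1/(498 + 2*(-77)*(-1/113)) - 8232) = 1/(1/(498 + 154/113) - 8232) = 1/(1/(56428/113) - 8232) = 1/(113/56428 - 8232) = 1/(-464515183/56428) = -56428/464515183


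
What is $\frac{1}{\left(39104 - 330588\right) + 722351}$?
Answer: $\frac{1}{430867} \approx 2.3209 \cdot 10^{-6}$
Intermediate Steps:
$\frac{1}{\left(39104 - 330588\right) + 722351} = \frac{1}{-291484 + 722351} = \frac{1}{430867}$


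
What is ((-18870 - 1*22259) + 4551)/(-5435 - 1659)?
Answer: 18289/3547 ≈ 5.1562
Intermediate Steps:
((-18870 - 1*22259) + 4551)/(-5435 - 1659) = ((-18870 - 22259) + 4551)/(-7094) = (-41129 + 4551)*(-1/7094) = -36578*(-1/7094) = 18289/3547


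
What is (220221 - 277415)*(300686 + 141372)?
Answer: -25283065252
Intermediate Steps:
(220221 - 277415)*(300686 + 141372) = -57194*442058 = -25283065252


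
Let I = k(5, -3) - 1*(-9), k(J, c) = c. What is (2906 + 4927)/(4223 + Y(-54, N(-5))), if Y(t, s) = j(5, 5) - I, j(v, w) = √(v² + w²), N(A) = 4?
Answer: 33031761/17783039 - 39165*√2/17783039 ≈ 1.8544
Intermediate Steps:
I = 6 (I = -3 - 1*(-9) = -3 + 9 = 6)
Y(t, s) = -6 + 5*√2 (Y(t, s) = √(5² + 5²) - 1*6 = √(25 + 25) - 6 = √50 - 6 = 5*√2 - 6 = -6 + 5*√2)
(2906 + 4927)/(4223 + Y(-54, N(-5))) = (2906 + 4927)/(4223 + (-6 + 5*√2)) = 7833/(4217 + 5*√2)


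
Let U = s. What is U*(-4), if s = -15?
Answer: 60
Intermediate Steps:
U = -15
U*(-4) = -15*(-4) = 60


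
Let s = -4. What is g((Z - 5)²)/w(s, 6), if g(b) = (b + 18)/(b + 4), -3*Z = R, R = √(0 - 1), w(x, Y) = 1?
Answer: 5063/3425 - 189*I/3425 ≈ 1.4782 - 0.055182*I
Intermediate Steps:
R = I (R = √(-1) = I ≈ 1.0*I)
Z = -I/3 ≈ -0.33333*I
g(b) = (18 + b)/(4 + b)
g((Z - 5)²)/w(s, 6) = ((18 + (-I/3 - 5)²)/(4 + (-I/3 - 5)²))/1 = 1*((18 + (-5 - I/3)²)/(4 + (-5 - I/3)²)) = (18 + (-5 - I/3)²)/(4 + (-5 - I/3)²)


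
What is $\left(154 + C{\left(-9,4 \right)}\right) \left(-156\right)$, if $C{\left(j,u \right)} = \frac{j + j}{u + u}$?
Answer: $-23673$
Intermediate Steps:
$C{\left(j,u \right)} = \frac{j}{u}$ ($C{\left(j,u \right)} = \frac{2 j}{2 u} = 2 j \frac{1}{2 u} = \frac{j}{u}$)
$\left(154 + C{\left(-9,4 \right)}\right) \left(-156\right) = \left(154 - \frac{9}{4}\right) \left(-156\right) = \frac{607}{4} \left(-156\right) = -23673$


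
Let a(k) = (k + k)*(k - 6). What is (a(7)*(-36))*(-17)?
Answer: 8568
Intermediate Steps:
a(k) = 2*k*(-6 + k) (a(k) = (2*k)*(-6 + k) = 2*k*(-6 + k))
(a(7)*(-36))*(-17) = ((2*7*(-6 + 7))*(-36))*(-17) = ((2*7*1)*(-36))*(-17) = (14*(-36))*(-17) = -504*(-17) = 8568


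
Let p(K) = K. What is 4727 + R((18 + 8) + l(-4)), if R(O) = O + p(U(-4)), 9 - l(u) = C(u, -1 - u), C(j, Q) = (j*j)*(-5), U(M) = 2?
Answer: 4844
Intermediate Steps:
C(j, Q) = -5*j**2 (C(j, Q) = j**2*(-5) = -5*j**2)
l(u) = 9 + 5*u**2 (l(u) = 9 - (-5)*u**2 = 9 + 5*u**2)
R(O) = 2 + O (R(O) = O + 2 = 2 + O)
4727 + R((18 + 8) + l(-4)) = 4727 + (2 + ((18 + 8) + (9 + 5*(-4)**2))) = 4727 + (2 + (26 + (9 + 5*16))) = 4727 + (2 + (26 + (9 + 80))) = 4727 + (2 + (26 + 89)) = 4727 + (2 + 115) = 4727 + 117 = 4844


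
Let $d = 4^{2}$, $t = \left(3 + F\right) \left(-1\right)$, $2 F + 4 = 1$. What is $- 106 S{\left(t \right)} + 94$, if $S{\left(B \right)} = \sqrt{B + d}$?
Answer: $94 - 53 \sqrt{58} \approx -309.64$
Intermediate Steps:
$F = - \frac{3}{2}$ ($F = -2 + \frac{1}{2} \cdot 1 = -2 + \frac{1}{2} = - \frac{3}{2} \approx -1.5$)
$t = - \frac{3}{2}$ ($t = \left(3 - \frac{3}{2}\right) \left(-1\right) = \frac{3}{2} \left(-1\right) = - \frac{3}{2} \approx -1.5$)
$d = 16$
$S{\left(B \right)} = \sqrt{16 + B}$ ($S{\left(B \right)} = \sqrt{B + 16} = \sqrt{16 + B}$)
$- 106 S{\left(t \right)} + 94 = - 106 \sqrt{16 - \frac{3}{2}} + 94 = - 106 \sqrt{\frac{29}{2}} + 94 = - 106 \frac{\sqrt{58}}{2} + 94 = - 53 \sqrt{58} + 94 = 94 - 53 \sqrt{58}$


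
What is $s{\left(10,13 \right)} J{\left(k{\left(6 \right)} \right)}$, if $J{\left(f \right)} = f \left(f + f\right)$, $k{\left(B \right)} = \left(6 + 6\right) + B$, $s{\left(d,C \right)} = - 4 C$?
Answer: $-33696$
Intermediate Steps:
$k{\left(B \right)} = 12 + B$
$J{\left(f \right)} = 2 f^{2}$ ($J{\left(f \right)} = f 2 f = 2 f^{2}$)
$s{\left(10,13 \right)} J{\left(k{\left(6 \right)} \right)} = \left(-4\right) 13 \cdot 2 \left(12 + 6\right)^{2} = - 52 \cdot 2 \cdot 18^{2} = - 52 \cdot 2 \cdot 324 = \left(-52\right) 648 = -33696$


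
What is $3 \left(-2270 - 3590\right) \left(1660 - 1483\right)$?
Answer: $-3111660$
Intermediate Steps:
$3 \left(-2270 - 3590\right) \left(1660 - 1483\right) = 3 \left(\left(-5860\right) 177\right) = 3 \left(-1037220\right) = -3111660$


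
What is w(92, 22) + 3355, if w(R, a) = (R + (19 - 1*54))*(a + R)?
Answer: 9853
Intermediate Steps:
w(R, a) = (-35 + R)*(R + a) (w(R, a) = (R + (19 - 54))*(R + a) = (R - 35)*(R + a) = (-35 + R)*(R + a))
w(92, 22) + 3355 = (92**2 - 35*92 - 35*22 + 92*22) + 3355 = (8464 - 3220 - 770 + 2024) + 3355 = 6498 + 3355 = 9853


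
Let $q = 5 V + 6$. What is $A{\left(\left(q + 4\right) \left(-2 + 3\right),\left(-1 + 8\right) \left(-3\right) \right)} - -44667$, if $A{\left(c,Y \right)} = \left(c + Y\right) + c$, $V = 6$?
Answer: $44726$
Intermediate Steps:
$q = 36$ ($q = 5 \cdot 6 + 6 = 30 + 6 = 36$)
$A{\left(c,Y \right)} = Y + 2 c$ ($A{\left(c,Y \right)} = \left(Y + c\right) + c = Y + 2 c$)
$A{\left(\left(q + 4\right) \left(-2 + 3\right),\left(-1 + 8\right) \left(-3\right) \right)} - -44667 = \left(\left(-1 + 8\right) \left(-3\right) + 2 \left(36 + 4\right) \left(-2 + 3\right)\right) - -44667 = \left(7 \left(-3\right) + 2 \cdot 40 \cdot 1\right) + 44667 = \left(-21 + 2 \cdot 40\right) + 44667 = \left(-21 + 80\right) + 44667 = 59 + 44667 = 44726$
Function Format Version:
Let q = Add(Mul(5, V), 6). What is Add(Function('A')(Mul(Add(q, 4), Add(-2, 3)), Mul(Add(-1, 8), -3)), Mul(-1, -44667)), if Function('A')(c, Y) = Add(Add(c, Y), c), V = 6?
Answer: 44726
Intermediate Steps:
q = 36 (q = Add(Mul(5, 6), 6) = Add(30, 6) = 36)
Function('A')(c, Y) = Add(Y, Mul(2, c)) (Function('A')(c, Y) = Add(Add(Y, c), c) = Add(Y, Mul(2, c)))
Add(Function('A')(Mul(Add(q, 4), Add(-2, 3)), Mul(Add(-1, 8), -3)), Mul(-1, -44667)) = Add(Add(Mul(Add(-1, 8), -3), Mul(2, Mul(Add(36, 4), Add(-2, 3)))), Mul(-1, -44667)) = Add(Add(Mul(7, -3), Mul(2, Mul(40, 1))), 44667) = Add(Add(-21, Mul(2, 40)), 44667) = Add(Add(-21, 80), 44667) = Add(59, 44667) = 44726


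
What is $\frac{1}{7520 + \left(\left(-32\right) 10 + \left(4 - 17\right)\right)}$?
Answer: $\frac{1}{7187} \approx 0.00013914$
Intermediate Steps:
$\frac{1}{7520 + \left(\left(-32\right) 10 + \left(4 - 17\right)\right)} = \frac{1}{7520 + \left(-320 + \left(4 - 17\right)\right)} = \frac{1}{7520 - 333} = \frac{1}{7187}$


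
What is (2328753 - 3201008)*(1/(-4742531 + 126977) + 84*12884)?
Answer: -4357097779373160865/4615554 ≈ -9.4400e+11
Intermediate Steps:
(2328753 - 3201008)*(1/(-4742531 + 126977) + 84*12884) = -872255*(1/(-4615554) + 1082256) = -872255*(-1/4615554 + 1082256) = -872255*4995211009823/4615554 = -4357097779373160865/4615554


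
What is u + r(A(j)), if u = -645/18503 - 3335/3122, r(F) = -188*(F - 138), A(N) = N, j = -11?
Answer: 1618087723197/57766366 ≈ 28011.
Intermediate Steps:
r(F) = 25944 - 188*F (r(F) = -188*(-138 + F) = 25944 - 188*F)
u = -63721195/57766366 (u = -645*1/18503 - 3335*1/3122 = -645/18503 - 3335/3122 = -63721195/57766366 ≈ -1.1031)
u + r(A(j)) = -63721195/57766366 + (25944 - 188*(-11)) = -63721195/57766366 + (25944 + 2068) = -63721195/57766366 + 28012 = 1618087723197/57766366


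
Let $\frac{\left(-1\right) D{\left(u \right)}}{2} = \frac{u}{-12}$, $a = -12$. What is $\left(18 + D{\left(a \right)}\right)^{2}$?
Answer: $256$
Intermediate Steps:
$D{\left(u \right)} = \frac{u}{6}$ ($D{\left(u \right)} = - 2 \frac{u}{-12} = - 2 u \left(- \frac{1}{12}\right) = - 2 \left(- \frac{u}{12}\right) = \frac{u}{6}$)
$\left(18 + D{\left(a \right)}\right)^{2} = \left(18 + \frac{1}{6} \left(-12\right)\right)^{2} = \left(18 - 2\right)^{2} = 16^{2} = 256$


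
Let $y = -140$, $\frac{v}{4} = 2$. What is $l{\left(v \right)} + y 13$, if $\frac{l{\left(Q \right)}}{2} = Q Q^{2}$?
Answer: $-796$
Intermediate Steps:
$v = 8$ ($v = 4 \cdot 2 = 8$)
$l{\left(Q \right)} = 2 Q^{3}$ ($l{\left(Q \right)} = 2 Q Q^{2} = 2 Q^{3}$)
$l{\left(v \right)} + y 13 = 2 \cdot 8^{3} - 1820 = 2 \cdot 512 - 1820 = 1024 - 1820 = -796$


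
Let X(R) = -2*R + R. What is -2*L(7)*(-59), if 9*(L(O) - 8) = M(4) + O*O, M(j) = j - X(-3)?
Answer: 14396/9 ≈ 1599.6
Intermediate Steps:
X(R) = -R
M(j) = -3 + j (M(j) = j - (-1)*(-3) = j - 1*3 = j - 3 = -3 + j)
L(O) = 73/9 + O²/9 (L(O) = 8 + ((-3 + 4) + O*O)/9 = 8 + (1 + O²)/9 = 8 + (⅑ + O²/9) = 73/9 + O²/9)
-2*L(7)*(-59) = -2*(73/9 + (⅑)*7²)*(-59) = -2*(73/9 + (⅑)*49)*(-59) = -2*(73/9 + 49/9)*(-59) = -2*122/9*(-59) = -244/9*(-59) = 14396/9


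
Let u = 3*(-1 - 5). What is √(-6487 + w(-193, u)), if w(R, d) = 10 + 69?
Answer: 6*I*√178 ≈ 80.05*I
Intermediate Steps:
u = -18 (u = 3*(-6) = -18)
w(R, d) = 79
√(-6487 + w(-193, u)) = √(-6487 + 79) = √(-6408) = 6*I*√178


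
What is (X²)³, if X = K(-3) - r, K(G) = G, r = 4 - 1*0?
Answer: 117649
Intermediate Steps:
r = 4 (r = 4 + 0 = 4)
X = -7 (X = -3 - 1*4 = -3 - 4 = -7)
(X²)³ = ((-7)²)³ = 49³ = 117649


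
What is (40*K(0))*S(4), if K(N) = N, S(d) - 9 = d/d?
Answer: 0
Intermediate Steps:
S(d) = 10 (S(d) = 9 + d/d = 9 + 1 = 10)
(40*K(0))*S(4) = (40*0)*10 = 0*10 = 0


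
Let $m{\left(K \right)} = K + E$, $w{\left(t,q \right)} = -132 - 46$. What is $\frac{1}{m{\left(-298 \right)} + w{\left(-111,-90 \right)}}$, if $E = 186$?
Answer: $- \frac{1}{290} \approx -0.0034483$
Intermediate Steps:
$w{\left(t,q \right)} = -178$ ($w{\left(t,q \right)} = -132 - 46 = -178$)
$m{\left(K \right)} = 186 + K$ ($m{\left(K \right)} = K + 186 = 186 + K$)
$\frac{1}{m{\left(-298 \right)} + w{\left(-111,-90 \right)}} = \frac{1}{\left(186 - 298\right) - 178} = \frac{1}{-112 - 178} = \frac{1}{-290} = - \frac{1}{290}$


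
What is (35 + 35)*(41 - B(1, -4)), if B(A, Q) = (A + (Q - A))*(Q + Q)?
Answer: 630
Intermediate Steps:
B(A, Q) = 2*Q² (B(A, Q) = Q*(2*Q) = 2*Q²)
(35 + 35)*(41 - B(1, -4)) = (35 + 35)*(41 - 2*(-4)²) = 70*(41 - 2*16) = 70*(41 - 1*32) = 70*(41 - 32) = 70*9 = 630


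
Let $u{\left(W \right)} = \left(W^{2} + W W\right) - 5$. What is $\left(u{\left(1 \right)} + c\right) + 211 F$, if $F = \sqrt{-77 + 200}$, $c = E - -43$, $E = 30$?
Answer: $70 + 211 \sqrt{123} \approx 2410.1$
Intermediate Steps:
$u{\left(W \right)} = -5 + 2 W^{2}$ ($u{\left(W \right)} = \left(W^{2} + W^{2}\right) - 5 = 2 W^{2} - 5 = -5 + 2 W^{2}$)
$c = 73$ ($c = 30 - -43 = 30 + 43 = 73$)
$F = \sqrt{123} \approx 11.091$
$\left(u{\left(1 \right)} + c\right) + 211 F = \left(\left(-5 + 2 \cdot 1^{2}\right) + 73\right) + 211 \sqrt{123} = \left(\left(-5 + 2 \cdot 1\right) + 73\right) + 211 \sqrt{123} = \left(\left(-5 + 2\right) + 73\right) + 211 \sqrt{123} = \left(-3 + 73\right) + 211 \sqrt{123} = 70 + 211 \sqrt{123}$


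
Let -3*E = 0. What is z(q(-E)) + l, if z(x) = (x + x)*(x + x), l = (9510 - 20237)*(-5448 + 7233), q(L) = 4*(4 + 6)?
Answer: -19141295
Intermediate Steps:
E = 0 (E = -1/3*0 = 0)
q(L) = 40 (q(L) = 4*10 = 40)
l = -19147695 (l = -10727*1785 = -19147695)
z(x) = 4*x**2 (z(x) = (2*x)*(2*x) = 4*x**2)
z(q(-E)) + l = 4*40**2 - 19147695 = 4*1600 - 19147695 = 6400 - 19147695 = -19141295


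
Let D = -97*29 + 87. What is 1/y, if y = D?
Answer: -1/2726 ≈ -0.00036684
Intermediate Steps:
D = -2726 (D = -2813 + 87 = -2726)
y = -2726
1/y = 1/(-2726) = -1/2726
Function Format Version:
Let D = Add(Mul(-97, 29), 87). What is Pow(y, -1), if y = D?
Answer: Rational(-1, 2726) ≈ -0.00036684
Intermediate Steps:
D = -2726 (D = Add(-2813, 87) = -2726)
y = -2726
Pow(y, -1) = Pow(-2726, -1) = Rational(-1, 2726)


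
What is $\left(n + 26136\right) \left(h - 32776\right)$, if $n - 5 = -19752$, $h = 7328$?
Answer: $-162587272$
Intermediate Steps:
$n = -19747$ ($n = 5 - 19752 = -19747$)
$\left(n + 26136\right) \left(h - 32776\right) = \left(-19747 + 26136\right) \left(7328 - 32776\right) = 6389 \left(-25448\right) = -162587272$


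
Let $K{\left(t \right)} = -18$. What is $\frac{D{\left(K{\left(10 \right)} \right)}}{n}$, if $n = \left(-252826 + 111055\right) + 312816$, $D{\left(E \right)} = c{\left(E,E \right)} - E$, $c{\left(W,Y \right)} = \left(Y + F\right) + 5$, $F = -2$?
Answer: $\frac{1}{57015} \approx 1.7539 \cdot 10^{-5}$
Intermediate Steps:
$c{\left(W,Y \right)} = 3 + Y$ ($c{\left(W,Y \right)} = \left(Y - 2\right) + 5 = \left(-2 + Y\right) + 5 = 3 + Y$)
$D{\left(E \right)} = 3$ ($D{\left(E \right)} = \left(3 + E\right) - E = 3$)
$n = 171045$ ($n = -141771 + 312816 = 171045$)
$\frac{D{\left(K{\left(10 \right)} \right)}}{n} = \frac{3}{171045} = 3 \cdot \frac{1}{171045} = \frac{1}{57015}$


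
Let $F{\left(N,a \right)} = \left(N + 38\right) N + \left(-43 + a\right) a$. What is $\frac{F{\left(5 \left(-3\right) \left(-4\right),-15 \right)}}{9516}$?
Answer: $\frac{1125}{1586} \approx 0.70933$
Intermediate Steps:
$F{\left(N,a \right)} = N \left(38 + N\right) + a \left(-43 + a\right)$ ($F{\left(N,a \right)} = \left(38 + N\right) N + a \left(-43 + a\right) = N \left(38 + N\right) + a \left(-43 + a\right)$)
$\frac{F{\left(5 \left(-3\right) \left(-4\right),-15 \right)}}{9516} = \frac{\left(5 \left(-3\right) \left(-4\right)\right)^{2} + \left(-15\right)^{2} - -645 + 38 \cdot 5 \left(-3\right) \left(-4\right)}{9516} = \left(\left(\left(-15\right) \left(-4\right)\right)^{2} + 225 + 645 + 38 \left(\left(-15\right) \left(-4\right)\right)\right) \frac{1}{9516} = \left(60^{2} + 225 + 645 + 38 \cdot 60\right) \frac{1}{9516} = \left(3600 + 225 + 645 + 2280\right) \frac{1}{9516} = 6750 \cdot \frac{1}{9516} = \frac{1125}{1586}$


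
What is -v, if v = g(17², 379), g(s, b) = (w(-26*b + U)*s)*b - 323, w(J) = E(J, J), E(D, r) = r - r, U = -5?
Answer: 323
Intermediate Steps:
E(D, r) = 0
w(J) = 0
g(s, b) = -323 (g(s, b) = (0*s)*b - 323 = 0*b - 323 = 0 - 323 = -323)
v = -323
-v = -1*(-323) = 323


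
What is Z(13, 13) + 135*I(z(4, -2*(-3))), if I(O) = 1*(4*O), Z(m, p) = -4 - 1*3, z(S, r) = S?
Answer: 2153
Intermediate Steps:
Z(m, p) = -7 (Z(m, p) = -4 - 3 = -7)
I(O) = 4*O
Z(13, 13) + 135*I(z(4, -2*(-3))) = -7 + 135*(4*4) = -7 + 135*16 = -7 + 2160 = 2153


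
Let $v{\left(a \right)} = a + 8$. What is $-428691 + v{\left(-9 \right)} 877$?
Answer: $-429568$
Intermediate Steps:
$v{\left(a \right)} = 8 + a$
$-428691 + v{\left(-9 \right)} 877 = -428691 + \left(8 - 9\right) 877 = -428691 - 877 = -429568$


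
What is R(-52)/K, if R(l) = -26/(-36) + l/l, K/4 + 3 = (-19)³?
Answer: -31/494064 ≈ -6.2745e-5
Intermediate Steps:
K = -27448 (K = -12 + 4*(-19)³ = -12 + 4*(-6859) = -12 - 27436 = -27448)
R(l) = 31/18 (R(l) = -26*(-1/36) + 1 = 13/18 + 1 = 31/18)
R(-52)/K = (31/18)/(-27448) = (31/18)*(-1/27448) = -31/494064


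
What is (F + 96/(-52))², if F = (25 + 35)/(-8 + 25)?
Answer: 138384/48841 ≈ 2.8334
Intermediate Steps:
F = 60/17 ≈ 3.5294
(F + 96/(-52))² = (60/17 + 96/(-52))² = (60/17 + 96*(-1/52))² = (60/17 - 24/13)² = (372/221)² = 138384/48841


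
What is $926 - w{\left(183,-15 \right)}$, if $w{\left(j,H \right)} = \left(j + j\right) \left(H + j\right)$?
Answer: $-60562$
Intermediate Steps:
$w{\left(j,H \right)} = 2 j \left(H + j\right)$
$926 - w{\left(183,-15 \right)} = 926 - 2 \cdot 183 \left(-15 + 183\right) = 926 - 2 \cdot 183 \cdot 168 = 926 - 61488 = -60562$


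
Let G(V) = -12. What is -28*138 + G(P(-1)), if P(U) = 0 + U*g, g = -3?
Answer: -3876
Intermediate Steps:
P(U) = -3*U (P(U) = 0 + U*(-3) = 0 - 3*U = -3*U)
-28*138 + G(P(-1)) = -28*138 - 12 = -3864 - 12 = -3876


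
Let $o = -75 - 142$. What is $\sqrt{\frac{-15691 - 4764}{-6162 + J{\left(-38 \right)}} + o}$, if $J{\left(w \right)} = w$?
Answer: $\frac{i \sqrt{82146590}}{620} \approx 14.619 i$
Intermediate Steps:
$o = -217$ ($o = -75 - 142 = -217$)
$\sqrt{\frac{-15691 - 4764}{-6162 + J{\left(-38 \right)}} + o} = \sqrt{\frac{-15691 - 4764}{-6162 - 38} - 217} = \sqrt{- \frac{20455}{-6200} - 217} = \sqrt{\left(-20455\right) \left(- \frac{1}{6200}\right) - 217} = \sqrt{\frac{4091}{1240} - 217} = \sqrt{- \frac{264989}{1240}} = \frac{i \sqrt{82146590}}{620}$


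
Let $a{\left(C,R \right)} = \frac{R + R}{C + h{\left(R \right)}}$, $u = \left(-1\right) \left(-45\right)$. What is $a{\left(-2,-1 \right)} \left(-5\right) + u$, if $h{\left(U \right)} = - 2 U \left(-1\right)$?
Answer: $\frac{85}{2} \approx 42.5$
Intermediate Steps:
$u = 45$
$h{\left(U \right)} = 2 U$
$a{\left(C,R \right)} = \frac{2 R}{C + 2 R}$ ($a{\left(C,R \right)} = \frac{R + R}{C + 2 R} = \frac{2 R}{C + 2 R}$)
$a{\left(-2,-1 \right)} \left(-5\right) + u = 2 \left(-1\right) \frac{1}{-2 + 2 \left(-1\right)} \left(-5\right) + 45 = 2 \left(-1\right) \frac{1}{-2 - 2} \left(-5\right) + 45 = 2 \left(-1\right) \frac{1}{-4} \left(-5\right) + 45 = 2 \left(-1\right) \left(- \frac{1}{4}\right) \left(-5\right) + 45 = \frac{1}{2} \left(-5\right) + 45 = - \frac{5}{2} + 45 = \frac{85}{2}$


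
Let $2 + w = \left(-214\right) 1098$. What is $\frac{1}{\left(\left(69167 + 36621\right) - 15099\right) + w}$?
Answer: $- \frac{1}{144285} \approx -6.9307 \cdot 10^{-6}$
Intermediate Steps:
$w = -234974$ ($w = -2 - 234972 = -234974$)
$\frac{1}{\left(\left(69167 + 36621\right) - 15099\right) + w} = \frac{1}{\left(\left(69167 + 36621\right) - 15099\right) - 234974} = \frac{1}{\left(105788 - 15099\right) - 234974} = \frac{1}{90689 - 234974} = \frac{1}{-144285} = - \frac{1}{144285}$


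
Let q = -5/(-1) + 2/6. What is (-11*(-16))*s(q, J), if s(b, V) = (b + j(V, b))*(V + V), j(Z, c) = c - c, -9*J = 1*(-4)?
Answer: 22528/27 ≈ 834.37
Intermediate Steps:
J = 4/9 (J = -(-4)/9 = -⅑*(-4) = 4/9 ≈ 0.44444)
q = 16/3 (q = -5*(-1) + 2*(⅙) = 5 + ⅓ = 16/3 ≈ 5.3333)
j(Z, c) = 0
s(b, V) = 2*V*b (s(b, V) = (b + 0)*(V + V) = b*(2*V) = 2*V*b)
(-11*(-16))*s(q, J) = (-11*(-16))*(2*(4/9)*(16/3)) = 176*(128/27) = 22528/27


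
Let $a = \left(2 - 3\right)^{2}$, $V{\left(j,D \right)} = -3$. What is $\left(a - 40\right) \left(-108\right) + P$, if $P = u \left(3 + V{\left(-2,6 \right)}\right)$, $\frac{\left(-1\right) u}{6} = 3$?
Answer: $4212$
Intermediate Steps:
$u = -18$ ($u = \left(-6\right) 3 = -18$)
$P = 0$ ($P = - 18 \left(3 - 3\right) = \left(-18\right) 0 = 0$)
$a = 1$ ($a = \left(-1\right)^{2} = 1$)
$\left(a - 40\right) \left(-108\right) + P = \left(1 - 40\right) \left(-108\right) + 0 = \left(-39\right) \left(-108\right) + 0 = 4212 + 0 = 4212$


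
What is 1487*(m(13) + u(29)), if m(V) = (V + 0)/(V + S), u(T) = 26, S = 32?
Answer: 1759121/45 ≈ 39092.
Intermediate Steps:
m(V) = V/(32 + V) (m(V) = (V + 0)/(V + 32) = V/(32 + V))
1487*(m(13) + u(29)) = 1487*(13/(32 + 13) + 26) = 1487*(13/45 + 26) = 1487*(1183/45) = 1759121/45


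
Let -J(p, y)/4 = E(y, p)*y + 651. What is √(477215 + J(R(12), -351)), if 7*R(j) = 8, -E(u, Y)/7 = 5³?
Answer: I*√753889 ≈ 868.27*I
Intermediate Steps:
E(u, Y) = -875 (E(u, Y) = -7*5³ = -7*125 = -875)
R(j) = 8/7 (R(j) = (⅐)*8 = 8/7)
J(p, y) = -2604 + 3500*y (J(p, y) = -4*(-875*y + 651) = -4*(651 - 875*y) = -2604 + 3500*y)
√(477215 + J(R(12), -351)) = √(477215 + (-2604 + 3500*(-351))) = √(477215 + (-2604 - 1228500)) = √(477215 - 1231104) = √(-753889) = I*√753889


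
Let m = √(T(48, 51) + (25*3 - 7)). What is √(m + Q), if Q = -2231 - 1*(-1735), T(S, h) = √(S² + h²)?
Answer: √(-496 + √(68 + 3*√545)) ≈ 22.006*I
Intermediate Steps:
m = √(68 + 3*√545) (m = √(√(48² + 51²) + (25*3 - 7)) = √(√(2304 + 2601) + (75 - 7)) = √(√4905 + 68) = √(3*√545 + 68) = √(68 + 3*√545) ≈ 11.749)
Q = -496 (Q = -2231 + 1735 = -496)
√(m + Q) = √(√(68 + 3*√545) - 496) = √(-496 + √(68 + 3*√545))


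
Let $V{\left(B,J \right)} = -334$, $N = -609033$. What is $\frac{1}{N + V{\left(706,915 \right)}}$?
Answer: $- \frac{1}{609367} \approx -1.641 \cdot 10^{-6}$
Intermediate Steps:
$\frac{1}{N + V{\left(706,915 \right)}} = \frac{1}{-609033 - 334} = \frac{1}{-609367} = - \frac{1}{609367}$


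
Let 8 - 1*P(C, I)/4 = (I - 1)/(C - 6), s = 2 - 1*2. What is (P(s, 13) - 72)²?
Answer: 1024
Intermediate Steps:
s = 0 (s = 2 - 2 = 0)
P(C, I) = 32 - 4*(-1 + I)/(-6 + C) (P(C, I) = 32 - 4*(I - 1)/(C - 6) = 32 - 4*(-1 + I)/(-6 + C))
(P(s, 13) - 72)² = (4*(-47 - 1*13 + 8*0)/(-6 + 0) - 72)² = (4*(-47 - 13 + 0)/(-6) - 72)² = (4*(-⅙)*(-60) - 72)² = (40 - 72)² = (-32)² = 1024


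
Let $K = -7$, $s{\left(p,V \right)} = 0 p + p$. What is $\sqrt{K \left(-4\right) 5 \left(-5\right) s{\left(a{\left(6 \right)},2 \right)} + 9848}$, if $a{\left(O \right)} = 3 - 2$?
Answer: $2 \sqrt{2287} \approx 95.645$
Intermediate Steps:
$a{\left(O \right)} = 1$
$s{\left(p,V \right)} = p$ ($s{\left(p,V \right)} = 0 + p = p$)
$\sqrt{K \left(-4\right) 5 \left(-5\right) s{\left(a{\left(6 \right)},2 \right)} + 9848} = \sqrt{- 7 \left(-4\right) 5 \left(-5\right) 1 + 9848} = \sqrt{- 7 \left(\left(-20\right) \left(-5\right)\right) 1 + 9848} = \sqrt{\left(-7\right) 100 \cdot 1 + 9848} = \sqrt{\left(-700\right) 1 + 9848} = \sqrt{-700 + 9848} = \sqrt{9148} = 2 \sqrt{2287}$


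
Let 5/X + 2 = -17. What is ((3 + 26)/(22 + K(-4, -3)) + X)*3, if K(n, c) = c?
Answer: 72/19 ≈ 3.7895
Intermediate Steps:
X = -5/19 (X = 5/(-2 - 17) = 5/(-19) = 5*(-1/19) = -5/19 ≈ -0.26316)
((3 + 26)/(22 + K(-4, -3)) + X)*3 = ((3 + 26)/(22 - 3) - 5/19)*3 = (29/19 - 5/19)*3 = (24/19)*3 = 72/19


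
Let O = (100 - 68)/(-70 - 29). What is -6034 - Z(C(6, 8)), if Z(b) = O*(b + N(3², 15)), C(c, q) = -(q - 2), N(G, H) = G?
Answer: -199090/33 ≈ -6033.0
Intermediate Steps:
O = -32/99 (O = 32/(-99) = 32*(-1/99) = -32/99 ≈ -0.32323)
C(c, q) = 2 - q (C(c, q) = -(-2 + q) = 2 - q)
Z(b) = -32/11 - 32*b/99 (Z(b) = -32*(b + 3²)/99 = -32*(b + 9)/99 = -32*(9 + b)/99 = -32/11 - 32*b/99)
-6034 - Z(C(6, 8)) = -6034 - (-32/11 - 32*(2 - 1*8)/99) = -6034 - (-32/11 - 32*(2 - 8)/99) = -6034 - (-32/11 - 32/99*(-6)) = -6034 - (-32/11 + 64/33) = -6034 - 1*(-32/33) = -6034 + 32/33 = -199090/33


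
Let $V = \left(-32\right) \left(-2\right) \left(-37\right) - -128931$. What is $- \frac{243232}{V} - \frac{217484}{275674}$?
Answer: $- \frac{47289082930}{17445064231} \approx -2.7107$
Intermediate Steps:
$V = 126563$ ($V = 64 \left(-37\right) + 128931 = -2368 + 128931 = 126563$)
$- \frac{243232}{V} - \frac{217484}{275674} = - \frac{243232}{126563} - \frac{217484}{275674} = \left(-243232\right) \frac{1}{126563} - \frac{108742}{137837} = - \frac{243232}{126563} - \frac{108742}{137837} = - \frac{47289082930}{17445064231}$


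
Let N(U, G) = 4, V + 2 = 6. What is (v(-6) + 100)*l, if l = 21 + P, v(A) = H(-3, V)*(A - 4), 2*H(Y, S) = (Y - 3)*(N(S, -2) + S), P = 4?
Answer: 8500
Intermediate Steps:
V = 4 (V = -2 + 6 = 4)
H(Y, S) = (-3 + Y)*(4 + S)/2 (H(Y, S) = ((Y - 3)*(4 + S))/2 = ((-3 + Y)*(4 + S))/2 = (-3 + Y)*(4 + S)/2)
v(A) = 96 - 24*A (v(A) = (-6 + 2*(-3) - 3/2*4 + (½)*4*(-3))*(A - 4) = (-6 - 6 - 6 - 6)*(-4 + A) = -24*(-4 + A) = 96 - 24*A)
l = 25 (l = 21 + 4 = 25)
(v(-6) + 100)*l = ((96 - 24*(-6)) + 100)*25 = ((96 + 144) + 100)*25 = (240 + 100)*25 = 340*25 = 8500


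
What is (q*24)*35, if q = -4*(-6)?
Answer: 20160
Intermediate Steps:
q = 24
(q*24)*35 = (24*24)*35 = 576*35 = 20160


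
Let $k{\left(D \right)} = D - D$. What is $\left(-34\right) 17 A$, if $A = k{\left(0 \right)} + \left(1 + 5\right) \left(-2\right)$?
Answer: $6936$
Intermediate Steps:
$k{\left(D \right)} = 0$
$A = -12$ ($A = 0 + \left(1 + 5\right) \left(-2\right) = 0 + 6 \left(-2\right) = 0 - 12 = -12$)
$\left(-34\right) 17 A = \left(-34\right) 17 \left(-12\right) = \left(-578\right) \left(-12\right) = 6936$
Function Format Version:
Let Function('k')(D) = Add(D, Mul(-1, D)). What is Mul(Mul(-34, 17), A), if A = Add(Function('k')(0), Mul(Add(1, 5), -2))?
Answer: 6936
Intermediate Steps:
Function('k')(D) = 0
A = -12 (A = Add(0, Mul(Add(1, 5), -2)) = Add(0, Mul(6, -2)) = Add(0, -12) = -12)
Mul(Mul(-34, 17), A) = Mul(Mul(-34, 17), -12) = Mul(-578, -12) = 6936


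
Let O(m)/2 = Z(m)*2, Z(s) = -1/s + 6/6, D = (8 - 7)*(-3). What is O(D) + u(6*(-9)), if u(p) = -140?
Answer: -404/3 ≈ -134.67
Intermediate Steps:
D = -3 (D = 1*(-3) = -3)
Z(s) = 1 - 1/s (Z(s) = -1/s + 6*(⅙) = -1/s + 1 = 1 - 1/s)
O(m) = 4*(-1 + m)/m (O(m) = 2*(((-1 + m)/m)*2) = 2*(2*(-1 + m)/m) = 4*(-1 + m)/m)
O(D) + u(6*(-9)) = (4 - 4/(-3)) - 140 = (4 - 4*(-⅓)) - 140 = (4 + 4/3) - 140 = 16/3 - 140 = -404/3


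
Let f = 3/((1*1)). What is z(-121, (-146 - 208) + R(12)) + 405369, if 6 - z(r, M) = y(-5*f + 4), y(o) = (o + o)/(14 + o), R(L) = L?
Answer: 1216147/3 ≈ 4.0538e+5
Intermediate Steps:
f = 3 (f = 3/1 = 3*1 = 3)
y(o) = 2*o/(14 + o) (y(o) = (2*o)/(14 + o) = 2*o/(14 + o))
z(r, M) = 40/3 (z(r, M) = 6 - 2*(-5*3 + 4)/(14 + (-5*3 + 4)) = 6 - 2*(-15 + 4)/(14 + (-15 + 4)) = 6 - 2*(-11)/(14 - 11) = 6 - 2*(-11)/3 = 6 - 1*(-22/3) = 6 + 22/3 = 40/3)
z(-121, (-146 - 208) + R(12)) + 405369 = 40/3 + 405369 = 1216147/3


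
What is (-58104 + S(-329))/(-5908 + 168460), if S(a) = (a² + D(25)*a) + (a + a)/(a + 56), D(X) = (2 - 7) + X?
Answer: 1698817/6339528 ≈ 0.26797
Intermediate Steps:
D(X) = -5 + X
S(a) = a² + 20*a + 2*a/(56 + a) (S(a) = (a² + (-5 + 25)*a) + (a + a)/(a + 56) = (a² + 20*a) + (2*a)/(56 + a) = (a² + 20*a) + 2*a/(56 + a) = a² + 20*a + 2*a/(56 + a))
(-58104 + S(-329))/(-5908 + 168460) = (-58104 - 329*(1122 + (-329)² + 76*(-329))/(56 - 329))/(-5908 + 168460) = (-58104 - 329*(1122 + 108241 - 25004)/(-273))/162552 = (-58104 - 329*(-1/273)*84359)*(1/162552) = (-58104 + 3964873/39)*(1/162552) = (1698817/39)*(1/162552) = 1698817/6339528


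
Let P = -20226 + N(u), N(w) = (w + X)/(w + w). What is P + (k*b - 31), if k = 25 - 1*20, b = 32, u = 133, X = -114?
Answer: -281357/14 ≈ -20097.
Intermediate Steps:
k = 5 (k = 25 - 20 = 5)
N(w) = (-114 + w)/(2*w) (N(w) = (w - 114)/(w + w) = (-114 + w)/((2*w)) = (-114 + w)*(1/(2*w)) = (-114 + w)/(2*w))
P = -283163/14 (P = -20226 + (½)*(-114 + 133)/133 = -20226 + (½)*(1/133)*19 = -20226 + 1/14 = -283163/14 ≈ -20226.)
P + (k*b - 31) = -283163/14 + (5*32 - 31) = -283163/14 + (160 - 31) = -283163/14 + 129 = -281357/14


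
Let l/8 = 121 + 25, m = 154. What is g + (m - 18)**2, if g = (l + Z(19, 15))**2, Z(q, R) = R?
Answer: 1417985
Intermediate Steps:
l = 1168 (l = 8*(121 + 25) = 8*146 = 1168)
g = 1399489 (g = (1168 + 15)**2 = 1183**2 = 1399489)
g + (m - 18)**2 = 1399489 + (154 - 18)**2 = 1399489 + 136**2 = 1399489 + 18496 = 1417985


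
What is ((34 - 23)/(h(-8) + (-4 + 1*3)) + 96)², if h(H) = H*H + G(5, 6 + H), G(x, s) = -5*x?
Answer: 13388281/1444 ≈ 9271.7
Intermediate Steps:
h(H) = -25 + H² (h(H) = H*H - 5*5 = H² - 25 = -25 + H²)
((34 - 23)/(h(-8) + (-4 + 1*3)) + 96)² = ((34 - 23)/((-25 + (-8)²) + (-4 + 1*3)) + 96)² = (11/((-25 + 64) + (-4 + 3)) + 96)² = (11/(39 - 1) + 96)² = (11/38 + 96)² = (3659/38)² = 13388281/1444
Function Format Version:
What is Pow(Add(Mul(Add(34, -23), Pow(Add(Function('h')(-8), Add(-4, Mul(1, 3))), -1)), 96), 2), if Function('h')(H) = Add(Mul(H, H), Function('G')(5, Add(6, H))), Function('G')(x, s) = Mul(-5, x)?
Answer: Rational(13388281, 1444) ≈ 9271.7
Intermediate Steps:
Function('h')(H) = Add(-25, Pow(H, 2)) (Function('h')(H) = Add(Mul(H, H), Mul(-5, 5)) = Add(Pow(H, 2), -25) = Add(-25, Pow(H, 2)))
Pow(Add(Mul(Add(34, -23), Pow(Add(Function('h')(-8), Add(-4, Mul(1, 3))), -1)), 96), 2) = Pow(Add(Mul(Add(34, -23), Pow(Add(Add(-25, Pow(-8, 2)), Add(-4, Mul(1, 3))), -1)), 96), 2) = Pow(Add(Mul(11, Pow(Add(Add(-25, 64), Add(-4, 3)), -1)), 96), 2) = Pow(Add(Mul(11, Pow(Add(39, -1), -1)), 96), 2) = Pow(Add(Mul(11, Pow(38, -1)), 96), 2) = Pow(Add(Mul(11, Rational(1, 38)), 96), 2) = Pow(Add(Rational(11, 38), 96), 2) = Pow(Rational(3659, 38), 2) = Rational(13388281, 1444)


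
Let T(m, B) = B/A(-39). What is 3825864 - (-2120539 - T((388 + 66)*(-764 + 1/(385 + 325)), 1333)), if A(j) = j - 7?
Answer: 273533205/46 ≈ 5.9464e+6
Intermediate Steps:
A(j) = -7 + j
T(m, B) = -B/46 (T(m, B) = B/(-7 - 39) = B/(-46) = B*(-1/46) = -B/46)
3825864 - (-2120539 - T((388 + 66)*(-764 + 1/(385 + 325)), 1333)) = 3825864 - (-2120539 - (-1)*1333/46) = 3825864 - (-2120539 - 1*(-1333/46)) = 3825864 - (-2120539 + 1333/46) = 3825864 - 1*(-97543461/46) = 3825864 + 97543461/46 = 273533205/46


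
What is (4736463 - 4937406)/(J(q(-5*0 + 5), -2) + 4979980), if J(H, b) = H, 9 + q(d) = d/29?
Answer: -5827347/144419164 ≈ -0.040350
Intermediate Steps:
q(d) = -9 + d/29
(4736463 - 4937406)/(J(q(-5*0 + 5), -2) + 4979980) = (4736463 - 4937406)/((-9 + (-5*0 + 5)/29) + 4979980) = -200943/((-9 + (0 + 5)/29) + 4979980) = -200943/((-9 + (1/29)*5) + 4979980) = -200943/((-9 + 5/29) + 4979980) = -200943/(-256/29 + 4979980) = -200943/144419164/29 = -200943*29/144419164 = -5827347/144419164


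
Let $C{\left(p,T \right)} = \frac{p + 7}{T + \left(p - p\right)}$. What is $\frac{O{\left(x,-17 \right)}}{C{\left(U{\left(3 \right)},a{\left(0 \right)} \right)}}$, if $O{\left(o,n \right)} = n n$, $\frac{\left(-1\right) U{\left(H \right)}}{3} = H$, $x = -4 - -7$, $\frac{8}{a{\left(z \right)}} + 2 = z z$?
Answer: $578$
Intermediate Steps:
$a{\left(z \right)} = \frac{8}{-2 + z^{2}}$ ($a{\left(z \right)} = \frac{8}{-2 + z z} = \frac{8}{-2 + z^{2}}$)
$x = 3$ ($x = -4 + 7 = 3$)
$U{\left(H \right)} = - 3 H$
$O{\left(o,n \right)} = n^{2}$
$C{\left(p,T \right)} = \frac{7 + p}{T}$ ($C{\left(p,T \right)} = \frac{7 + p}{T + 0} = \frac{7 + p}{T}$)
$\frac{O{\left(x,-17 \right)}}{C{\left(U{\left(3 \right)},a{\left(0 \right)} \right)}} = \frac{\left(-17\right)^{2}}{\frac{1}{8 \frac{1}{-2 + 0^{2}}} \left(7 - 9\right)} = \frac{289}{\frac{1}{8 \frac{1}{-2 + 0}} \left(7 - 9\right)} = \frac{289}{\frac{1}{8 \frac{1}{-2}} \left(-2\right)} = \frac{289}{\frac{1}{8 \left(- \frac{1}{2}\right)} \left(-2\right)} = \frac{289}{\frac{1}{-4} \left(-2\right)} = \frac{289}{\left(- \frac{1}{4}\right) \left(-2\right)} = 289 \frac{1}{\frac{1}{2}} = 289 \cdot 2 = 578$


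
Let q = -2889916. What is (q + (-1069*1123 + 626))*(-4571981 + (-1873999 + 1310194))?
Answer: 21004219459722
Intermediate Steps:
(q + (-1069*1123 + 626))*(-4571981 + (-1873999 + 1310194)) = (-2889916 + (-1069*1123 + 626))*(-4571981 + (-1873999 + 1310194)) = (-2889916 + (-1200487 + 626))*(-4571981 - 563805) = (-2889916 - 1199861)*(-5135786) = -4089777*(-5135786) = 21004219459722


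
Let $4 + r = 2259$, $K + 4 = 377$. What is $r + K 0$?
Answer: $2255$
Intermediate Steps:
$K = 373$ ($K = -4 + 377 = 373$)
$r = 2255$ ($r = -4 + 2259 = 2255$)
$r + K 0 = 2255 + 373 \cdot 0 = 2255 + 0 = 2255$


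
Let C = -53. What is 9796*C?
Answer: -519188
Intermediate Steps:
9796*C = 9796*(-53) = -519188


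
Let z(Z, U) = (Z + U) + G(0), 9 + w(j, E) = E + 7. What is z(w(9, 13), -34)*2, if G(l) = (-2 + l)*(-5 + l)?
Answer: -26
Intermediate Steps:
G(l) = (-5 + l)*(-2 + l)
w(j, E) = -2 + E (w(j, E) = -9 + (E + 7) = -9 + (7 + E) = -2 + E)
z(Z, U) = 10 + U + Z (z(Z, U) = (Z + U) + (10 + 0**2 - 7*0) = (U + Z) + (10 + 0 + 0) = (U + Z) + 10 = 10 + U + Z)
z(w(9, 13), -34)*2 = (10 - 34 + (-2 + 13))*2 = (10 - 34 + 11)*2 = -13*2 = -26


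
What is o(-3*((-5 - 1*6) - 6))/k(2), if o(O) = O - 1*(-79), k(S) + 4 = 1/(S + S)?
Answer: -104/3 ≈ -34.667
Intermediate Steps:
k(S) = -4 + 1/(2*S) (k(S) = -4 + 1/(S + S) = -4 + 1/(2*S))
o(O) = 79 + O (o(O) = O + 79 = 79 + O)
o(-3*((-5 - 1*6) - 6))/k(2) = (79 - 3*((-5 - 1*6) - 6))/(-4 + (½)/2) = (79 - 3*((-5 - 6) - 6))/(-4 + (½)*(½)) = (79 - 3*(-11 - 6))/(-4 + ¼) = (79 - 3*(-17))/(-15/4) = (79 + 51)*(-4/15) = 130*(-4/15) = -104/3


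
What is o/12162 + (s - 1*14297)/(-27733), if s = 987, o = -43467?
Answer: -347864697/112429582 ≈ -3.0941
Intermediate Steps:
o/12162 + (s - 1*14297)/(-27733) = -43467/12162 + (987 - 1*14297)/(-27733) = -43467*1/12162 + (987 - 14297)*(-1/27733) = -14489/4054 - 13310*(-1/27733) = -14489/4054 + 13310/27733 = -347864697/112429582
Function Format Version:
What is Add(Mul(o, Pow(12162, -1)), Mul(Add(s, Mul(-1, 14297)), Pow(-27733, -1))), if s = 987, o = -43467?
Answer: Rational(-347864697, 112429582) ≈ -3.0941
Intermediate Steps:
Add(Mul(o, Pow(12162, -1)), Mul(Add(s, Mul(-1, 14297)), Pow(-27733, -1))) = Add(Mul(-43467, Pow(12162, -1)), Mul(Add(987, Mul(-1, 14297)), Pow(-27733, -1))) = Add(Mul(-43467, Rational(1, 12162)), Mul(Add(987, -14297), Rational(-1, 27733))) = Add(Rational(-14489, 4054), Mul(-13310, Rational(-1, 27733))) = Add(Rational(-14489, 4054), Rational(13310, 27733)) = Rational(-347864697, 112429582)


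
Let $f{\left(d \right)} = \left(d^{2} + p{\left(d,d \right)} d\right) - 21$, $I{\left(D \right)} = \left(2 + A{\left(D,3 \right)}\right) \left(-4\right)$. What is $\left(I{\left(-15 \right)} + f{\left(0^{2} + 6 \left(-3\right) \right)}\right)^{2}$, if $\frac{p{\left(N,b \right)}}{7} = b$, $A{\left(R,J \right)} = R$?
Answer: $6880129$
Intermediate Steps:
$p{\left(N,b \right)} = 7 b$
$I{\left(D \right)} = -8 - 4 D$ ($I{\left(D \right)} = \left(2 + D\right) \left(-4\right) = -8 - 4 D$)
$f{\left(d \right)} = -21 + 8 d^{2}$ ($f{\left(d \right)} = \left(d^{2} + 7 d d\right) - 21 = \left(d^{2} + 7 d^{2}\right) - 21 = 8 d^{2} - 21 = -21 + 8 d^{2}$)
$\left(I{\left(-15 \right)} + f{\left(0^{2} + 6 \left(-3\right) \right)}\right)^{2} = \left(\left(-8 - -60\right) - \left(21 - 8 \left(0^{2} + 6 \left(-3\right)\right)^{2}\right)\right)^{2} = \left(\left(-8 + 60\right) - \left(21 - 8 \left(0 - 18\right)^{2}\right)\right)^{2} = \left(52 - \left(21 - 8 \left(-18\right)^{2}\right)\right)^{2} = \left(52 + \left(-21 + 8 \cdot 324\right)\right)^{2} = \left(52 + \left(-21 + 2592\right)\right)^{2} = \left(52 + 2571\right)^{2} = 2623^{2} = 6880129$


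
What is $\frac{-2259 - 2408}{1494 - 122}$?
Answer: $- \frac{4667}{1372} \approx -3.4016$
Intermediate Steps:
$\frac{-2259 - 2408}{1494 - 122} = - \frac{4667}{1372}$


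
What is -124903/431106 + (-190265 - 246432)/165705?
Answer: -23217749833/7937379970 ≈ -2.9251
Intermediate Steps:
-124903/431106 + (-190265 - 246432)/165705 = -124903*1/431106 - 436697*1/165705 = -124903/431106 - 436697/165705 = -23217749833/7937379970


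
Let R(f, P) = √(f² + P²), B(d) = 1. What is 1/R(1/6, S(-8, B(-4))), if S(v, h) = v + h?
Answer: 6*√1765/1765 ≈ 0.14282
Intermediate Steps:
S(v, h) = h + v
R(f, P) = √(P² + f²)
1/R(1/6, S(-8, B(-4))) = 1/(√((1 - 8)² + (1/6)²)) = 1/(√((-7)² + (⅙)²)) = 1/(√(49 + 1/36)) = 1/(√(1765/36)) = 1/(√1765/6) = 6*√1765/1765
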